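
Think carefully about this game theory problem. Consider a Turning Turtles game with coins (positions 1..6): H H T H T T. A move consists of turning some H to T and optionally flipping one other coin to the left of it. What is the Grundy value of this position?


Coins: H H T H T T
Key fact: a single head at position k behaves exactly like a Nim heap of size k (turning it to T and optionally flipping a coin at j < k corresponds to moving the heap from k to j, or to 0), and heads combine as a disjunctive sum (two heads at the same place would cancel, matching j XOR j = 0). So the Nim-value is the XOR of the 1-indexed positions of the heads.
Face-up positions (1-indexed): [1, 2, 4]
XOR 0 with 1: 0 XOR 1 = 1
XOR 1 with 2: 1 XOR 2 = 3
XOR 3 with 4: 3 XOR 4 = 7
Nim-value = 7

7


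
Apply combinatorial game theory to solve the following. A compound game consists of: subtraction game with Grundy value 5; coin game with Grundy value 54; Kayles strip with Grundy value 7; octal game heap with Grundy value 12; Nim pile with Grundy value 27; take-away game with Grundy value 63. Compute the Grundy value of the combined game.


By the Sprague-Grundy theorem, the Grundy value of a sum of games is the XOR of individual Grundy values.
subtraction game: Grundy value = 5. Running XOR: 0 XOR 5 = 5
coin game: Grundy value = 54. Running XOR: 5 XOR 54 = 51
Kayles strip: Grundy value = 7. Running XOR: 51 XOR 7 = 52
octal game heap: Grundy value = 12. Running XOR: 52 XOR 12 = 56
Nim pile: Grundy value = 27. Running XOR: 56 XOR 27 = 35
take-away game: Grundy value = 63. Running XOR: 35 XOR 63 = 28
The combined Grundy value is 28.

28


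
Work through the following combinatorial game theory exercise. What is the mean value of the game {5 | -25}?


Game = {5 | -25}, a switch {a | b} with numbers a > b.
Its thermograph has left wall a - t and right wall b + t, which meet at t = (a - b)/2, where both equal (a + b)/2. So the mast (mean value) is at (a + b)/2.
Mean = (5 + (-25))/2 = -20/2 = -10

-10


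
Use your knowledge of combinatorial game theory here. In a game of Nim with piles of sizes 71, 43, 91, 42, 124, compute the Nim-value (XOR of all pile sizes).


We need the XOR (exclusive or) of all pile sizes.
After XOR-ing pile 1 (size 71): 0 XOR 71 = 71
After XOR-ing pile 2 (size 43): 71 XOR 43 = 108
After XOR-ing pile 3 (size 91): 108 XOR 91 = 55
After XOR-ing pile 4 (size 42): 55 XOR 42 = 29
After XOR-ing pile 5 (size 124): 29 XOR 124 = 97
The Nim-value of this position is 97.

97


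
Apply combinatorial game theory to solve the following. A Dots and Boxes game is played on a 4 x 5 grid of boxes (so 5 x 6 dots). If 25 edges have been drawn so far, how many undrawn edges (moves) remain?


Grid: 4 x 5 boxes, i.e. 5 rows and 6 columns of dots.
Horizontal edges: (rows + 1) * cols = 5 * 5 = 25
Vertical edges: rows * (cols + 1) = 4 * 6 = 24
Total edges: 25 + 24 = 49
Edges drawn: 25
Remaining: 49 - 25 = 24

24


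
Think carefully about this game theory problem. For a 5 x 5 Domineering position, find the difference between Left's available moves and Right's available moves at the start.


Board is 5 x 5 (rows x cols).
Left (vertical) placements: (rows-1) * cols = 4 * 5 = 20
Right (horizontal) placements: rows * (cols-1) = 5 * 4 = 20
Advantage = Left - Right = 20 - 20 = 0

0


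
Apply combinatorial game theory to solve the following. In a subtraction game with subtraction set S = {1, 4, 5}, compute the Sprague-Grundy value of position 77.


The subtraction set is S = {1, 4, 5}.
G(k) = mex{ G(k - s) : s in S, s <= k }. We compute iteratively: G(0) = 0.
G(1) = mex({0}) = 1
G(2) = mex({1}) = 0
G(3) = mex({0}) = 1
G(4) = mex({0, 1}) = 2
G(5) = mex({0, 1, 2}) = 3
G(6) = mex({0, 1, 3}) = 2
G(7) = mex({0, 1, 2}) = 3
G(8) = mex({1, 2, 3}) = 0
G(9) = mex({0, 2, 3}) = 1
G(10) = mex({1, 2, 3}) = 0
G(11) = mex({0, 2, 3}) = 1
G(12) = mex({0, 1, 3}) = 2
Observe that G(8)..G(12) = 0, 1, 0, 1, 2 repeats G(0)..G(4) = 0, 1, 0, 1, 2.
For k >= max(S) = 5, G(k) is determined by the previous 5 values G(k-5)..G(k-1); a window of 5 consecutive values has recurred shifted by 8, so by induction G(k + 8) = G(k) for all k >= 0: the sequence is periodic from the start with period 8.
One period: G(0..7) = 0, 1, 0, 1, 2, 3, 2, 3.
77 mod 8 = 5, so G(77) = G(5) = 3.

3


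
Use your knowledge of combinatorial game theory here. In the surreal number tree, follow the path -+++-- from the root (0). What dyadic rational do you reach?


Sign expansion: -+++--
Rule: track bounds (lo, hi), initially (-inf, +inf). On '+', the current value becomes lo and we move to the simplest number in (value, hi): value + 1 if hi = +inf, otherwise the midpoint (value + hi)/2. On '-', the current value becomes hi and we move to value - 1 if lo = -inf, otherwise the midpoint (lo + value)/2.
Start at 0.
Step 1: sign = -, move left. Bounds: (-inf, 0). Value = -1
Step 2: sign = +, move right. Bounds: (-1, 0). Value = -1/2
Step 3: sign = +, move right. Bounds: (-1/2, 0). Value = -1/4
Step 4: sign = +, move right. Bounds: (-1/4, 0). Value = -1/8
Step 5: sign = -, move left. Bounds: (-1/4, -1/8). Value = -3/16
Step 6: sign = -, move left. Bounds: (-1/4, -3/16). Value = -7/32
The surreal number with sign expansion -+++-- is -7/32.

-7/32


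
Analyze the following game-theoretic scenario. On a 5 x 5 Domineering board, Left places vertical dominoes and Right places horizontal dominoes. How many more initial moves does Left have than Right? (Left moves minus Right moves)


Board is 5 x 5 (rows x cols).
Left (vertical) placements: (rows-1) * cols = 4 * 5 = 20
Right (horizontal) placements: rows * (cols-1) = 5 * 4 = 20
Advantage = Left - Right = 20 - 20 = 0

0


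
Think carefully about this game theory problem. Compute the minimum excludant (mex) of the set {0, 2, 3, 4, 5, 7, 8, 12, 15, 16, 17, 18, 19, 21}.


Set = {0, 2, 3, 4, 5, 7, 8, 12, 15, 16, 17, 18, 19, 21}
0 is in the set.
1 is NOT in the set. This is the mex.
mex = 1

1


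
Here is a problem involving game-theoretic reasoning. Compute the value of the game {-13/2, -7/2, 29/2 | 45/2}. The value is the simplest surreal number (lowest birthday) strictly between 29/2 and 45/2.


Left options: {-13/2, -7/2, 29/2}, max = 29/2
Right options: {45/2}, min = 45/2
All options are numbers and max(Left) < min(Right), so by the simplicity theorem the value is the simplest (earliest-born) number strictly between 29/2 and 45/2.
Integers 15 through 22 all lie strictly between 29/2 and 45/2.
Among integers, the simplest (lowest birthday = smallest |n|; 0 is born on day 0, +-n on day n) is 15.
No non-integer in the interval can be simpler: if x is a non-integer in the interval, then floor(x) or ceil(x) also lies in the interval (the interval contains an integer), and both are proper prefixes of x's sign expansion, i.e. born earlier. So the game value is 15.
Game value = 15

15


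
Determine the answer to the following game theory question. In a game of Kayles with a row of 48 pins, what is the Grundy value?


Kayles: a move removes 1 or 2 adjacent pins from a contiguous row.
Removing pins from a row of k leaves two independent rows (a, b) with a + b = k - 1 (one pin) or a + b = k - 2 (two pins); an end removal gives a = 0.
By Sprague-Grundy, G(k) = mex{ G(a) XOR G(b) } over all these splits. G(0) = 0.
G(1): splits (0,0):0^0=0 -> mex({0}) = 1
G(2): splits (0,1):0^1=1 (0,0):0^0=0 -> mex({0, 1}) = 2
G(3): splits (0,2):0^2=2 (1,1):1^1=0 (0,1):0^1=1 -> mex({0, 1, 2}) = 3
G(4): splits (0,3):0^3=3 (1,2):1^2=3 (0,2):0^2=2 (1,1):1^1=0 -> mex({0, 2, 3}) = 1
G(5): splits (0,4):0^1=1 (1,3):1^3=2 (2,2):2^2=0 (0,3):0^3=3 (1,2):1^2=3 -> mex({0, 1, 2, 3}) = 4
G(6) = mex({0, 1, 2, 4}) = 3
G(7) = mex({0, 1, 3, 4, 5}) = 2
G(8) = mex({0, 2, 3, 5, 6}) = 1
G(9) = mex({0, 1, 2, 3, 6, 7}) = 4
G(10) = mex({0, 1, 3, 4, 5, 7}) = 2
G(11) = mex({0, 1, 2, 3, 4, 5}) = 6
G(12) = mex({0, 1, 2, 3, 5, 6, 7}) = 4
G(13) = mex({0, 2, 3, 4, 6, 7}) = 1
G(14) = mex({0, 1, 4, 5, 6, 7}) = 2
G(15) = mex({0, 1, 2, 3, 4, 5, 6}) = 7
G(16) = mex({0, 2, 3, 5, 6, 7}) = 1
G(17) = mex({0, 1, 2, 3, 5, 6, 7}) = 4
G(18) = mex({0, 1, 2, 4, 5, 6}) = 3
G(19) = mex({0, 1, 3, 4, 5, 7}) = 2
G(20) = mex({0, 2, 3, 4, 5, 6, 7}) = 1
G(21) = mex({0, 1, 2, 3, 5, 6, 7}) = 4
G(22) = mex({0, 1, 2, 3, 4, 5, 7}) = 6
G(23) = mex({0, 1, 2, 3, 4, 5, 6}) = 7
G(24) = mex({0, 1, 2, 3, 5, 6, 7}) = 4
G(25) = mex({0, 2, 3, 4, 6, 7}) = 1
G(26) = mex({0, 1, 3, 4, 5, 6, 7}) = 2
G(27) = mex({0, 1, 2, 3, 4, 5, 6, 7}) = 8
G(28) = mex({0, 1, 2, 3, 4, 6, 7, 8}) = 5
G(29) = mex({0, 1, 2, 3, 5, 6, 7, 8, 9}) = 4
G(30) = mex({0, 1, 2, 3, 4, 5, 6, 9, 10}) = 7
G(31) = mex({0, 1, 3, 4, 5, 7, 10, 11}) = 2
G(32) = mex({0, 2, 3, 4, 5, 6, 7, 9, 11}) = 1
G(33) = mex({0, 1, 2, 3, 4, 5, 6, 7, 9, 12}) = 8
G(34) = mex({0, 1, 2, 3, 4, 5, 7, 8, 11, 12}) = 6
G(35) = mex({0, 1, 2, 3, 4, 5, 6, 8, 9, 10, 11}) = 7
G(36) = mex({0, 1, 2, 3, 5, 6, 7, 9, 10}) = 4
G(37) = mex({0, 2, 3, 4, 6, 7, 9, 10, 11, 12}) = 1
G(38) = mex({0, 1, 3, 4, 5, 6, 7, 9, 10, 11, 12}) = 2
G(39) = mex({0, 1, 2, 4, 5, 6, 7, 9, 10, 12, 14}) = 3
G(40) = mex({0, 2, 3, 4, 6, 7, 11, 12, 14}) = 1
G(41) = mex({0, 1, 2, 3, 5, 6, 7, 9, 10, 11, 12}) = 4
G(42) = mex({0, 1, 2, 3, 4, 5, 6, 9, 10}) = 7
G(43) = mex({0, 1, 3, 4, 5, 7, 9, 10, 12, 15}) = 2
G(44) = mex({0, 2, 3, 4, 5, 6, 7, 9, 10, 12, 15}) = 1
G(45) = mex({0, 1, 2, 3, 4, 5, 6, 7, 9, 10, 12, 14}) = 8
G(46) = mex({0, 1, 3, 4, 5, 7, 8, 11, 12, 14}) = 2
G(47) = mex({0, 1, 2, 3, 4, 5, 6, 8, 9, 10, 11, 12}) = 7
G(48) = mex({0, 1, 2, 3, 5, 6, 7, 9, 10}) = 4
Therefore G(48) = 4.

4


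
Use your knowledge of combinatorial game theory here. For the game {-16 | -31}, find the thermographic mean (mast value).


Game = {-16 | -31}, a switch {a | b} with numbers a > b.
Its thermograph has left wall a - t and right wall b + t, which meet at t = (a - b)/2, where both equal (a + b)/2. So the mast (mean value) is at (a + b)/2.
Mean = (-16 + (-31))/2 = -47/2 = -47/2

-47/2


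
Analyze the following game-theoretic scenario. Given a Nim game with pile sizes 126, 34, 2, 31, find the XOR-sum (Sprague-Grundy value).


We need the XOR (exclusive or) of all pile sizes.
After XOR-ing pile 1 (size 126): 0 XOR 126 = 126
After XOR-ing pile 2 (size 34): 126 XOR 34 = 92
After XOR-ing pile 3 (size 2): 92 XOR 2 = 94
After XOR-ing pile 4 (size 31): 94 XOR 31 = 65
The Nim-value of this position is 65.

65


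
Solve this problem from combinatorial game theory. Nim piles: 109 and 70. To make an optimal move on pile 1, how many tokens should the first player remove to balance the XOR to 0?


Piles: 109 and 70
Current XOR: 109 XOR 70 = 43 (non-zero, so this is an N-position).
To make the XOR zero, we need to find a move that balances the piles.
For pile 1 (size 109): target = 109 XOR 43 = 70
We reduce pile 1 from 109 to 70.
Tokens removed: 109 - 70 = 39
Verification: 70 XOR 70 = 0

39


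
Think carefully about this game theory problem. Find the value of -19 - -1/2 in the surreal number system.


x = -19, y = -1/2
Converting to common denominator: 2
x = -38/2, y = -1/2
x - y = -19 - -1/2 = -37/2

-37/2


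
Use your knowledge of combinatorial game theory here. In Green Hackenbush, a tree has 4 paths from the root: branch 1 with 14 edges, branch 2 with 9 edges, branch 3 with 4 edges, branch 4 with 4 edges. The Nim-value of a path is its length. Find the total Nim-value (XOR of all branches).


The tree has 4 branches from the ground vertex.
In Green Hackenbush, the Nim-value of a simple path of length k is k.
Branch 1: length 14, Nim-value = 14
Branch 2: length 9, Nim-value = 9
Branch 3: length 4, Nim-value = 4
Branch 4: length 4, Nim-value = 4
Total Nim-value = XOR of all branch values:
0 XOR 14 = 14
14 XOR 9 = 7
7 XOR 4 = 3
3 XOR 4 = 7
Nim-value of the tree = 7

7


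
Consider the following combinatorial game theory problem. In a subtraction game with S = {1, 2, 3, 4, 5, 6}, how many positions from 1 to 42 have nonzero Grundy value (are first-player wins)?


Subtraction set S = {1, 2, 3, 4, 5, 6}, so G(n) = n mod 7.
G(n) = 0 when n is a multiple of 7.
Multiples of 7 in [1, 42]: 6
N-positions (nonzero Grundy) = 42 - 6 = 36

36


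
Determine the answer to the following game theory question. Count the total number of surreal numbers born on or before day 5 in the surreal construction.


Day 0: {|} = 0 is born. Count = 1.
Day n: the number of surreal numbers born by day n is 2^(n+1) - 1.
By day 0: 2^1 - 1 = 1
By day 1: 2^2 - 1 = 3
By day 2: 2^3 - 1 = 7
By day 3: 2^4 - 1 = 15
By day 4: 2^5 - 1 = 31
By day 5: 2^6 - 1 = 63
By day 5: 63 surreal numbers.

63


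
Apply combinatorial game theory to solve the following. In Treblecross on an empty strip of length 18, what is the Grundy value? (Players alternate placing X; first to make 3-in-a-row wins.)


Treblecross: place X on empty cells; 3-in-a-row wins.
Playing within two cells of an existing X lets the opponent win at once, so sensible play treats the cells i-2..i+2 around each X as dead. The player left with no safe cell loses, so this is a normal-play take-away game on strips of safe cells.
Placing X at cell i (0-indexed) of a strip of k safe cells leaves independent strips of sizes max(0, i-2) and max(0, k-i-3). Hence G(k) = mex{ G(max(0,i-2)) XOR G(max(0,k-i-3)) : 0 <= i < k }, with G(0) = 0.
G(1): splits (0,0):0^0=0 -> mex({0}) = 1
G(2): splits (0,0):0^0=0 -> mex({0}) = 1
G(3): splits (0,0):0^0=0 -> mex({0}) = 1
G(4): splits (0,1):0^1=1 (0,0):0^0=0 -> mex({0, 1}) = 2
G(5): splits (0,2):0^1=1 (0,1):0^1=1 (0,0):0^0=0 -> mex({0, 1}) = 2
G(6) = mex({1}) = 0
G(7) = mex({0, 1, 2}) = 3
G(8) = mex({0, 1, 2}) = 3
G(9) = mex({0, 2}) = 1
G(10) = mex({0, 2, 3}) = 1
G(11) = mex({0, 3}) = 1
G(12) = mex({1, 3}) = 0
G(13) = mex({0, 1, 2, 3}) = 4
G(14) = mex({0, 1, 2}) = 3
G(15) = mex({0, 1, 2}) = 3
G(16) = mex({0, 1, 2, 4}) = 3
G(17) = mex({0, 1, 3, 4}) = 2
G(18) = mex({0, 1, 3, 4}) = 2
Therefore G(18) = 2.

2


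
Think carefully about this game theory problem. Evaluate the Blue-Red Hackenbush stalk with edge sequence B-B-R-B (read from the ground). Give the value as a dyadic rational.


Edges (from ground): B-B-R-B
By Berlekamp's sign-expansion rule, a Blue-Red Hackenbush stalk has the value of the surreal number whose sign sequence is the edge sequence with B -> + and R -> -.
Sign sequence: ++-+
Trace the sign expansion in the surreal number tree, starting from 0:
Edge 1: B (sign +) -> bounds (0, +inf), value = 1
Edge 2: B (sign +) -> bounds (1, +inf), value = 2
Edge 3: R (sign -) -> bounds (1, 2), value = 3/2
Edge 4: B (sign +) -> bounds (3/2, 2), value = 7/4
Game value = 7/4

7/4


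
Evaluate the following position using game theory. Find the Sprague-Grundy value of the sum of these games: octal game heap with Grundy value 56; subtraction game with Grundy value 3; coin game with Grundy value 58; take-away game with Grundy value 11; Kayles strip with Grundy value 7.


By the Sprague-Grundy theorem, the Grundy value of a sum of games is the XOR of individual Grundy values.
octal game heap: Grundy value = 56. Running XOR: 0 XOR 56 = 56
subtraction game: Grundy value = 3. Running XOR: 56 XOR 3 = 59
coin game: Grundy value = 58. Running XOR: 59 XOR 58 = 1
take-away game: Grundy value = 11. Running XOR: 1 XOR 11 = 10
Kayles strip: Grundy value = 7. Running XOR: 10 XOR 7 = 13
The combined Grundy value is 13.

13


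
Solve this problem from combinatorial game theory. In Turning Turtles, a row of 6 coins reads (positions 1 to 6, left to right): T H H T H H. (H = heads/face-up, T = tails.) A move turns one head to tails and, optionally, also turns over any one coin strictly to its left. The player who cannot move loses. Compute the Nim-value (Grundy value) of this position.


Coins: T H H T H H
Key fact: a single head at position k behaves exactly like a Nim heap of size k (turning it to T and optionally flipping a coin at j < k corresponds to moving the heap from k to j, or to 0), and heads combine as a disjunctive sum (two heads at the same place would cancel, matching j XOR j = 0). So the Nim-value is the XOR of the 1-indexed positions of the heads.
Face-up positions (1-indexed): [2, 3, 5, 6]
XOR 0 with 2: 0 XOR 2 = 2
XOR 2 with 3: 2 XOR 3 = 1
XOR 1 with 5: 1 XOR 5 = 4
XOR 4 with 6: 4 XOR 6 = 2
Nim-value = 2

2


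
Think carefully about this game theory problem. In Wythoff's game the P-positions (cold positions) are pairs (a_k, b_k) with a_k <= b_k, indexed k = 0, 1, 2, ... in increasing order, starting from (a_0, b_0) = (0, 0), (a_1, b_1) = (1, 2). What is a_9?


By Wythoff's theorem, a_k = floor(k * phi) and b_k = floor(k * phi^2) = a_k + k, where phi = (1 + sqrt(5))/2 is the golden ratio.
phi = (1 + sqrt(5))/2 = 1.618034
k = 9
k * phi = 9 * 1.618034 = 14.562306
a_9 = floor(k * phi) = 14

14


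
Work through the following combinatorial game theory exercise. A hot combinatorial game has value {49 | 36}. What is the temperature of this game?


The game is {49 | 36}, a switch {a | b} with numbers a > b.
Cooling {a | b} by t gives {a - t | b + t}, which stops being hot when a - t = b + t, i.e. at t = (a - b)/2. So the temperature of a switch is (a - b)/2.
Temperature = (Left option - Right option) / 2
= (49 - (36)) / 2
= 13 / 2
= 13/2

13/2


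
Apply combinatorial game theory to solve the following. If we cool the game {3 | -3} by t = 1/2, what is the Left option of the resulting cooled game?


Original game: {3 | -3} (a switch {a | b} with a > b).
Cooling by t (for t below the temperature (a - b)/2 = 3) taxes each move by t: {a | b} cooled by t is {a - t | b + t}.
Cooling amount: t = 1/2
Cooled Left option: 3 - 1/2 = 5/2
Cooled Right option: -3 + 1/2 = -5/2
Cooled game: {5/2 | -5/2}
Left option = 5/2

5/2


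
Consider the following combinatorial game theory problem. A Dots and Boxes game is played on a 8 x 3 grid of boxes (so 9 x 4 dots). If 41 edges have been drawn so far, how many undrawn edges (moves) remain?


Grid: 8 x 3 boxes, i.e. 9 rows and 4 columns of dots.
Horizontal edges: (rows + 1) * cols = 9 * 3 = 27
Vertical edges: rows * (cols + 1) = 8 * 4 = 32
Total edges: 27 + 32 = 59
Edges drawn: 41
Remaining: 59 - 41 = 18

18


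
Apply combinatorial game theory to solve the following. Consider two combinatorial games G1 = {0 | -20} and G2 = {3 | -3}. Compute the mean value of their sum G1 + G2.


G1 = {0 | -20}, G2 = {3 | -3}
Each is a switch {a | b} with numbers a > b; its mean value is (a + b)/2, and mean value is additive over game sums: m(G1 + G2) = m(G1) + m(G2).
Mean of G1 = (0 + (-20))/2 = -20/2 = -10
Mean of G2 = (3 + (-3))/2 = 0/2 = 0
Mean of G1 + G2 = -10 + 0 = -10

-10


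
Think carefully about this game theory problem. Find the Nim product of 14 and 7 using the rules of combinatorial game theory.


Nim multiplication is bilinear over XOR: (u XOR v) * w = (u*w) XOR (v*w).
So we split each operand into its bit components and XOR the pairwise Nim products.
14 = 2 + 4 + 8 (as XOR of powers of 2).
7 = 1 + 2 + 4 (as XOR of powers of 2).
Using the standard Nim-product table on single bits:
  2*2 = 3,   2*4 = 8,   2*8 = 12,
  4*4 = 6,   4*8 = 11,  8*8 = 13,
and  1*x = x (identity), k*l = l*k (commutative).
Pairwise Nim products:
  2 * 1 = 2
  2 * 2 = 3
  2 * 4 = 8
  4 * 1 = 4
  4 * 2 = 8
  4 * 4 = 6
  8 * 1 = 8
  8 * 2 = 12
  8 * 4 = 11
XOR them: 2 XOR 3 XOR 8 XOR 4 XOR 8 XOR 6 XOR 8 XOR 12 XOR 11 = 12.
Result: 14 * 7 = 12 (in Nim).

12


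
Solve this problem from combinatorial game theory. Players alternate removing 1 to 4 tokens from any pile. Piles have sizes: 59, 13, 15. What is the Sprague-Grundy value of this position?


Subtraction set: {1, 2, 3, 4}
For this subtraction set, G(n) = n mod 5 (period = max + 1 = 5).
Pile 1 (size 59): G(59) = 59 mod 5 = 4
Pile 2 (size 13): G(13) = 13 mod 5 = 3
Pile 3 (size 15): G(15) = 15 mod 5 = 0
Total Grundy value = XOR of all: 4 XOR 3 XOR 0 = 7

7


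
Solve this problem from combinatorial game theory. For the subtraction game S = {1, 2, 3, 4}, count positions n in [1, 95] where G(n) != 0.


Subtraction set S = {1, 2, 3, 4}, so G(n) = n mod 5.
G(n) = 0 when n is a multiple of 5.
Multiples of 5 in [1, 95]: 19
N-positions (nonzero Grundy) = 95 - 19 = 76

76


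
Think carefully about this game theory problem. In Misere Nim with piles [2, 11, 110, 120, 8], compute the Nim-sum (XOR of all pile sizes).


We need the XOR (exclusive or) of all pile sizes.
After XOR-ing pile 1 (size 2): 0 XOR 2 = 2
After XOR-ing pile 2 (size 11): 2 XOR 11 = 9
After XOR-ing pile 3 (size 110): 9 XOR 110 = 103
After XOR-ing pile 4 (size 120): 103 XOR 120 = 31
After XOR-ing pile 5 (size 8): 31 XOR 8 = 23
The Nim-value of this position is 23.

23


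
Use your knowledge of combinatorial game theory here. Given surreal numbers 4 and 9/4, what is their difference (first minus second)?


x = 4, y = 9/4
Converting to common denominator: 4
x = 16/4, y = 9/4
x - y = 4 - 9/4 = 7/4

7/4


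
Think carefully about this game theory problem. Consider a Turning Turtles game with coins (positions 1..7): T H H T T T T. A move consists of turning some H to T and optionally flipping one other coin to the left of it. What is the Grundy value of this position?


Coins: T H H T T T T
Key fact: a single head at position k behaves exactly like a Nim heap of size k (turning it to T and optionally flipping a coin at j < k corresponds to moving the heap from k to j, or to 0), and heads combine as a disjunctive sum (two heads at the same place would cancel, matching j XOR j = 0). So the Nim-value is the XOR of the 1-indexed positions of the heads.
Face-up positions (1-indexed): [2, 3]
XOR 0 with 2: 0 XOR 2 = 2
XOR 2 with 3: 2 XOR 3 = 1
Nim-value = 1

1


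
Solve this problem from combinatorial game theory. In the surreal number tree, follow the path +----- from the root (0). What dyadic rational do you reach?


Sign expansion: +-----
Rule: track bounds (lo, hi), initially (-inf, +inf). On '+', the current value becomes lo and we move to the simplest number in (value, hi): value + 1 if hi = +inf, otherwise the midpoint (value + hi)/2. On '-', the current value becomes hi and we move to value - 1 if lo = -inf, otherwise the midpoint (lo + value)/2.
Start at 0.
Step 1: sign = +, move right. Bounds: (0, +inf). Value = 1
Step 2: sign = -, move left. Bounds: (0, 1). Value = 1/2
Step 3: sign = -, move left. Bounds: (0, 1/2). Value = 1/4
Step 4: sign = -, move left. Bounds: (0, 1/4). Value = 1/8
Step 5: sign = -, move left. Bounds: (0, 1/8). Value = 1/16
Step 6: sign = -, move left. Bounds: (0, 1/16). Value = 1/32
The surreal number with sign expansion +----- is 1/32.

1/32


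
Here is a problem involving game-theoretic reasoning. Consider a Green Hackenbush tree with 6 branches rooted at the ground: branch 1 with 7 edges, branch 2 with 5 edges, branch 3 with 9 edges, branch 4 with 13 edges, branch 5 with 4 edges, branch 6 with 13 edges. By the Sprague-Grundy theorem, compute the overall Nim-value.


The tree has 6 branches from the ground vertex.
In Green Hackenbush, the Nim-value of a simple path of length k is k.
Branch 1: length 7, Nim-value = 7
Branch 2: length 5, Nim-value = 5
Branch 3: length 9, Nim-value = 9
Branch 4: length 13, Nim-value = 13
Branch 5: length 4, Nim-value = 4
Branch 6: length 13, Nim-value = 13
Total Nim-value = XOR of all branch values:
0 XOR 7 = 7
7 XOR 5 = 2
2 XOR 9 = 11
11 XOR 13 = 6
6 XOR 4 = 2
2 XOR 13 = 15
Nim-value of the tree = 15

15


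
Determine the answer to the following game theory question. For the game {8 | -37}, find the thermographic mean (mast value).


Game = {8 | -37}, a switch {a | b} with numbers a > b.
Its thermograph has left wall a - t and right wall b + t, which meet at t = (a - b)/2, where both equal (a + b)/2. So the mast (mean value) is at (a + b)/2.
Mean = (8 + (-37))/2 = -29/2 = -29/2

-29/2


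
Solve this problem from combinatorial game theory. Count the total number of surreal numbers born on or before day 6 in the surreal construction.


Day 0: {|} = 0 is born. Count = 1.
Day n: the number of surreal numbers born by day n is 2^(n+1) - 1.
By day 0: 2^1 - 1 = 1
By day 1: 2^2 - 1 = 3
By day 2: 2^3 - 1 = 7
By day 3: 2^4 - 1 = 15
By day 4: 2^5 - 1 = 31
By day 5: 2^6 - 1 = 63
By day 6: 2^7 - 1 = 127
By day 6: 127 surreal numbers.

127


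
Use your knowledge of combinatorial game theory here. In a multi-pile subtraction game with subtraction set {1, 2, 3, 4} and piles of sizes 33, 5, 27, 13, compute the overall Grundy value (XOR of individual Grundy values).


Subtraction set: {1, 2, 3, 4}
For this subtraction set, G(n) = n mod 5 (period = max + 1 = 5).
Pile 1 (size 33): G(33) = 33 mod 5 = 3
Pile 2 (size 5): G(5) = 5 mod 5 = 0
Pile 3 (size 27): G(27) = 27 mod 5 = 2
Pile 4 (size 13): G(13) = 13 mod 5 = 3
Total Grundy value = XOR of all: 3 XOR 0 XOR 2 XOR 3 = 2

2


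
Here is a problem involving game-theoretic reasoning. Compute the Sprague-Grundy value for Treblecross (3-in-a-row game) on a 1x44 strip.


Treblecross: place X on empty cells; 3-in-a-row wins.
Playing within two cells of an existing X lets the opponent win at once, so sensible play treats the cells i-2..i+2 around each X as dead. The player left with no safe cell loses, so this is a normal-play take-away game on strips of safe cells.
Placing X at cell i (0-indexed) of a strip of k safe cells leaves independent strips of sizes max(0, i-2) and max(0, k-i-3). Hence G(k) = mex{ G(max(0,i-2)) XOR G(max(0,k-i-3)) : 0 <= i < k }, with G(0) = 0.
G(1): splits (0,0):0^0=0 -> mex({0}) = 1
G(2): splits (0,0):0^0=0 -> mex({0}) = 1
G(3): splits (0,0):0^0=0 -> mex({0}) = 1
G(4): splits (0,1):0^1=1 (0,0):0^0=0 -> mex({0, 1}) = 2
G(5): splits (0,2):0^1=1 (0,1):0^1=1 (0,0):0^0=0 -> mex({0, 1}) = 2
G(6) = mex({1}) = 0
G(7) = mex({0, 1, 2}) = 3
G(8) = mex({0, 1, 2}) = 3
G(9) = mex({0, 2}) = 1
G(10) = mex({0, 2, 3}) = 1
G(11) = mex({0, 3}) = 1
G(12) = mex({1, 3}) = 0
G(13) = mex({0, 1, 2, 3}) = 4
G(14) = mex({0, 1, 2}) = 3
G(15) = mex({0, 1, 2}) = 3
G(16) = mex({0, 1, 2, 4}) = 3
G(17) = mex({0, 1, 3, 4}) = 2
G(18) = mex({0, 1, 3, 4}) = 2
G(19) = mex({0, 1, 3, 5}) = 2
G(20) = mex({0, 1, 2, 3, 5}) = 4
G(21) = mex({0, 1, 2, 3, 5}) = 4
G(22) = mex({1, 2, 6}) = 0
G(23) = mex({0, 1, 2, 3, 4, 6}) = 5
G(24) = mex({0, 1, 2, 3, 4}) = 5
G(25) = mex({0, 1, 3, 4, 7}) = 2
G(26) = mex({0, 1, 3, 4, 5, 7}) = 2
G(27) = mex({0, 1, 3, 5}) = 2
G(28) = mex({0, 1, 2, 5}) = 3
G(29) = mex({0, 1, 2, 4, 5, 6}) = 3
G(30) = mex({1, 2, 4, 6}) = 0
G(31) = mex({0, 1, 2, 3, 4, 6}) = 5
G(32) = mex({1, 2, 3, 4, 7}) = 0
G(33) = mex({0, 3, 7}) = 1
G(34) = mex({0, 2, 3, 5, 7}) = 1
G(35) = mex({0, 2, 3, 5, 6}) = 1
G(36) = mex({0, 1, 2, 5, 6}) = 3
G(37) = mex({0, 1, 2, 4, 5, 6}) = 3
G(38) = mex({0, 1, 2, 4}) = 3
G(39) = mex({0, 1, 2, 3, 4, 7}) = 5
G(40) = mex({0, 1, 2, 3, 4, 5, 7}) = 6
G(41) = mex({0, 1, 2, 3, 5, 7}) = 4
G(42) = mex({0, 1, 2, 3, 5, 6, 7}) = 4
G(43) = mex({0, 2, 3, 5, 6}) = 1
G(44) = mex({1, 2, 3, 4, 5, 6}) = 0
Therefore G(44) = 0.

0


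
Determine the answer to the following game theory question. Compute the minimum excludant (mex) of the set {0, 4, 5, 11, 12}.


Set = {0, 4, 5, 11, 12}
0 is in the set.
1 is NOT in the set. This is the mex.
mex = 1

1


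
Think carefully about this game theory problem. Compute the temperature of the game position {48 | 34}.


The game is {48 | 34}, a switch {a | b} with numbers a > b.
Cooling {a | b} by t gives {a - t | b + t}, which stops being hot when a - t = b + t, i.e. at t = (a - b)/2. So the temperature of a switch is (a - b)/2.
Temperature = (Left option - Right option) / 2
= (48 - (34)) / 2
= 14 / 2
= 7

7


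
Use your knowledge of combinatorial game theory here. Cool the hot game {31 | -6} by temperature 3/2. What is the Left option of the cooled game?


Original game: {31 | -6} (a switch {a | b} with a > b).
Cooling by t (for t below the temperature (a - b)/2 = 37/2) taxes each move by t: {a | b} cooled by t is {a - t | b + t}.
Cooling amount: t = 3/2
Cooled Left option: 31 - 3/2 = 59/2
Cooled Right option: -6 + 3/2 = -9/2
Cooled game: {59/2 | -9/2}
Left option = 59/2

59/2


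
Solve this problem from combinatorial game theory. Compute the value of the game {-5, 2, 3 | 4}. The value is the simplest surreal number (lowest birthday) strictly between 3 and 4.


Left options: {-5, 2, 3}, max = 3
Right options: {4}, min = 4
All options are numbers and max(Left) < min(Right), so by the simplicity theorem the value is the simplest (earliest-born) number strictly between 3 and 4.
No integer lies strictly between 3 and 4, so the value is the dyadic rational m/2^k in the interval with the smallest k (then m odd); search k = 1, 2, ...:
Denominator 2: 7/2 lies strictly between 3 and 4 -- found.
The simplest number in the interval is 7/2.
Game value = 7/2

7/2


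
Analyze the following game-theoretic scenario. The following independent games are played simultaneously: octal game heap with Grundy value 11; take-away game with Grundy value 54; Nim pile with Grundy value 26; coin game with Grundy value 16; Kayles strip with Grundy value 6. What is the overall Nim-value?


By the Sprague-Grundy theorem, the Grundy value of a sum of games is the XOR of individual Grundy values.
octal game heap: Grundy value = 11. Running XOR: 0 XOR 11 = 11
take-away game: Grundy value = 54. Running XOR: 11 XOR 54 = 61
Nim pile: Grundy value = 26. Running XOR: 61 XOR 26 = 39
coin game: Grundy value = 16. Running XOR: 39 XOR 16 = 55
Kayles strip: Grundy value = 6. Running XOR: 55 XOR 6 = 49
The combined Grundy value is 49.

49


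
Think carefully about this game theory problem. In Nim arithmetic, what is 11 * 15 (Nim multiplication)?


Nim multiplication is bilinear over XOR: (u XOR v) * w = (u*w) XOR (v*w).
So we split each operand into its bit components and XOR the pairwise Nim products.
11 = 1 + 2 + 8 (as XOR of powers of 2).
15 = 1 + 2 + 4 + 8 (as XOR of powers of 2).
Using the standard Nim-product table on single bits:
  2*2 = 3,   2*4 = 8,   2*8 = 12,
  4*4 = 6,   4*8 = 11,  8*8 = 13,
and  1*x = x (identity), k*l = l*k (commutative).
Pairwise Nim products:
  1 * 1 = 1
  1 * 2 = 2
  1 * 4 = 4
  1 * 8 = 8
  2 * 1 = 2
  2 * 2 = 3
  2 * 4 = 8
  2 * 8 = 12
  8 * 1 = 8
  8 * 2 = 12
  8 * 4 = 11
  8 * 8 = 13
XOR them: 1 XOR 2 XOR 4 XOR 8 XOR 2 XOR 3 XOR 8 XOR 12 XOR 8 XOR 12 XOR 11 XOR 13 = 8.
Result: 11 * 15 = 8 (in Nim).

8


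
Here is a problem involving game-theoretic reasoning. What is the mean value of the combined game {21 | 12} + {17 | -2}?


G1 = {21 | 12}, G2 = {17 | -2}
Each is a switch {a | b} with numbers a > b; its mean value is (a + b)/2, and mean value is additive over game sums: m(G1 + G2) = m(G1) + m(G2).
Mean of G1 = (21 + (12))/2 = 33/2 = 33/2
Mean of G2 = (17 + (-2))/2 = 15/2 = 15/2
Mean of G1 + G2 = 33/2 + 15/2 = 24

24


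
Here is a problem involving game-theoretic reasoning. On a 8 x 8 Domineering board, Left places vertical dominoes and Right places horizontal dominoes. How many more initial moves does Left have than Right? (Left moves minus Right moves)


Board is 8 x 8 (rows x cols).
Left (vertical) placements: (rows-1) * cols = 7 * 8 = 56
Right (horizontal) placements: rows * (cols-1) = 8 * 7 = 56
Advantage = Left - Right = 56 - 56 = 0

0


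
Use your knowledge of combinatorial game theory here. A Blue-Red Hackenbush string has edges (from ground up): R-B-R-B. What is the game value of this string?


Edges (from ground): R-B-R-B
By Berlekamp's sign-expansion rule, a Blue-Red Hackenbush stalk has the value of the surreal number whose sign sequence is the edge sequence with B -> + and R -> -.
Sign sequence: -+-+
Trace the sign expansion in the surreal number tree, starting from 0:
Edge 1: R (sign -) -> bounds (-inf, 0), value = -1
Edge 2: B (sign +) -> bounds (-1, 0), value = -1/2
Edge 3: R (sign -) -> bounds (-1, -1/2), value = -3/4
Edge 4: B (sign +) -> bounds (-3/4, -1/2), value = -5/8
Game value = -5/8

-5/8


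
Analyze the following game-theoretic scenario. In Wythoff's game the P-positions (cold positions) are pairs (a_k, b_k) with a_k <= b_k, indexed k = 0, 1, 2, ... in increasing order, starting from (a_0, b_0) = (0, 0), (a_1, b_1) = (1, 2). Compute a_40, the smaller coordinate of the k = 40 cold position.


By Wythoff's theorem, a_k = floor(k * phi) and b_k = floor(k * phi^2) = a_k + k, where phi = (1 + sqrt(5))/2 is the golden ratio.
phi = (1 + sqrt(5))/2 = 1.618034
k = 40
k * phi = 40 * 1.618034 = 64.721360
a_40 = floor(k * phi) = 64

64


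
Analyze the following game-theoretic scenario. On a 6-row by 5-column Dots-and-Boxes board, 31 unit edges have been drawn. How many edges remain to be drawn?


Grid: 6 x 5 boxes, i.e. 7 rows and 6 columns of dots.
Horizontal edges: (rows + 1) * cols = 7 * 5 = 35
Vertical edges: rows * (cols + 1) = 6 * 6 = 36
Total edges: 35 + 36 = 71
Edges drawn: 31
Remaining: 71 - 31 = 40

40


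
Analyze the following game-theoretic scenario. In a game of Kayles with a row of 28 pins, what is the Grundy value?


Kayles: a move removes 1 or 2 adjacent pins from a contiguous row.
Removing pins from a row of k leaves two independent rows (a, b) with a + b = k - 1 (one pin) or a + b = k - 2 (two pins); an end removal gives a = 0.
By Sprague-Grundy, G(k) = mex{ G(a) XOR G(b) } over all these splits. G(0) = 0.
G(1): splits (0,0):0^0=0 -> mex({0}) = 1
G(2): splits (0,1):0^1=1 (0,0):0^0=0 -> mex({0, 1}) = 2
G(3): splits (0,2):0^2=2 (1,1):1^1=0 (0,1):0^1=1 -> mex({0, 1, 2}) = 3
G(4): splits (0,3):0^3=3 (1,2):1^2=3 (0,2):0^2=2 (1,1):1^1=0 -> mex({0, 2, 3}) = 1
G(5): splits (0,4):0^1=1 (1,3):1^3=2 (2,2):2^2=0 (0,3):0^3=3 (1,2):1^2=3 -> mex({0, 1, 2, 3}) = 4
G(6) = mex({0, 1, 2, 4}) = 3
G(7) = mex({0, 1, 3, 4, 5}) = 2
G(8) = mex({0, 2, 3, 5, 6}) = 1
G(9) = mex({0, 1, 2, 3, 6, 7}) = 4
G(10) = mex({0, 1, 3, 4, 5, 7}) = 2
G(11) = mex({0, 1, 2, 3, 4, 5}) = 6
G(12) = mex({0, 1, 2, 3, 5, 6, 7}) = 4
G(13) = mex({0, 2, 3, 4, 6, 7}) = 1
G(14) = mex({0, 1, 4, 5, 6, 7}) = 2
G(15) = mex({0, 1, 2, 3, 4, 5, 6}) = 7
G(16) = mex({0, 2, 3, 5, 6, 7}) = 1
G(17) = mex({0, 1, 2, 3, 5, 6, 7}) = 4
G(18) = mex({0, 1, 2, 4, 5, 6}) = 3
G(19) = mex({0, 1, 3, 4, 5, 7}) = 2
G(20) = mex({0, 2, 3, 4, 5, 6, 7}) = 1
G(21) = mex({0, 1, 2, 3, 5, 6, 7}) = 4
G(22) = mex({0, 1, 2, 3, 4, 5, 7}) = 6
G(23) = mex({0, 1, 2, 3, 4, 5, 6}) = 7
G(24) = mex({0, 1, 2, 3, 5, 6, 7}) = 4
G(25) = mex({0, 2, 3, 4, 6, 7}) = 1
G(26) = mex({0, 1, 3, 4, 5, 6, 7}) = 2
G(27) = mex({0, 1, 2, 3, 4, 5, 6, 7}) = 8
G(28) = mex({0, 1, 2, 3, 4, 6, 7, 8}) = 5
Therefore G(28) = 5.

5


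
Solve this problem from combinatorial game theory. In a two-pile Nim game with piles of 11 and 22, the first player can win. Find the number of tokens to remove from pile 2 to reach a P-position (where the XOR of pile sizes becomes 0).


Piles: 11 and 22
Current XOR: 11 XOR 22 = 29 (non-zero, so this is an N-position).
To make the XOR zero, we need to find a move that balances the piles.
For pile 2 (size 22): target = 22 XOR 29 = 11
We reduce pile 2 from 22 to 11.
Tokens removed: 22 - 11 = 11
Verification: 11 XOR 11 = 0

11


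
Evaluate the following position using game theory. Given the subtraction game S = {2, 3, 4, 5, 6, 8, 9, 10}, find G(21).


The subtraction set is S = {2, 3, 4, 5, 6, 8, 9, 10}.
G(k) = mex{ G(k - s) : s in S, s <= k }. We compute iteratively: G(0) = 0.
G(1) = mex({}) = 0
G(2) = mex({0}) = 1
G(3) = mex({0}) = 1
G(4) = mex({0, 1}) = 2
G(5) = mex({0, 1}) = 2
G(6) = mex({0, 1, 2}) = 3
G(7) = mex({0, 1, 2}) = 3
G(8) = mex({0, 1, 2, 3}) = 4
G(9) = mex({0, 1, 2, 3}) = 4
G(10) = mex({0, 1, 2, 3, 4}) = 5
G(11) = mex({0, 1, 2, 3, 4}) = 5
G(12) = mex({1, 2, 3, 4, 5}) = 0
G(13) = mex({1, 2, 3, 4, 5}) = 0
G(14) = mex({0, 2, 3, 4, 5}) = 1
G(15) = mex({0, 2, 3, 4, 5}) = 1
G(16) = mex({0, 1, 3, 4, 5}) = 2
G(17) = mex({0, 1, 3, 4, 5}) = 2
G(18) = mex({0, 1, 2, 4, 5}) = 3
G(19) = mex({0, 1, 2, 4, 5}) = 3
G(20) = mex({0, 1, 2, 3, 5}) = 4
G(21) = mex({0, 1, 2, 3, 5}) = 4
Therefore G(21) = 4.

4


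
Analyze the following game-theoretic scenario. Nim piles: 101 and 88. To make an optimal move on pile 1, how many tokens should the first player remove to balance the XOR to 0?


Piles: 101 and 88
Current XOR: 101 XOR 88 = 61 (non-zero, so this is an N-position).
To make the XOR zero, we need to find a move that balances the piles.
For pile 1 (size 101): target = 101 XOR 61 = 88
We reduce pile 1 from 101 to 88.
Tokens removed: 101 - 88 = 13
Verification: 88 XOR 88 = 0

13


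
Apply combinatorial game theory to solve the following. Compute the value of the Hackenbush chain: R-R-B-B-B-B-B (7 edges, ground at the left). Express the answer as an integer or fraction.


Edges (from ground): R-R-B-B-B-B-B
By Berlekamp's sign-expansion rule, a Blue-Red Hackenbush stalk has the value of the surreal number whose sign sequence is the edge sequence with B -> + and R -> -.
Sign sequence: --+++++
Trace the sign expansion in the surreal number tree, starting from 0:
Edge 1: R (sign -) -> bounds (-inf, 0), value = -1
Edge 2: R (sign -) -> bounds (-inf, -1), value = -2
Edge 3: B (sign +) -> bounds (-2, -1), value = -3/2
Edge 4: B (sign +) -> bounds (-3/2, -1), value = -5/4
Edge 5: B (sign +) -> bounds (-5/4, -1), value = -9/8
Edge 6: B (sign +) -> bounds (-9/8, -1), value = -17/16
Edge 7: B (sign +) -> bounds (-17/16, -1), value = -33/32
Game value = -33/32

-33/32


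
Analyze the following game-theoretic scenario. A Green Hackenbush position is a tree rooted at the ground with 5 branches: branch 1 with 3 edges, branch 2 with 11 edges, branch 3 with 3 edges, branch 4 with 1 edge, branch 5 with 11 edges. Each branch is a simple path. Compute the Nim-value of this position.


The tree has 5 branches from the ground vertex.
In Green Hackenbush, the Nim-value of a simple path of length k is k.
Branch 1: length 3, Nim-value = 3
Branch 2: length 11, Nim-value = 11
Branch 3: length 3, Nim-value = 3
Branch 4: length 1, Nim-value = 1
Branch 5: length 11, Nim-value = 11
Total Nim-value = XOR of all branch values:
0 XOR 3 = 3
3 XOR 11 = 8
8 XOR 3 = 11
11 XOR 1 = 10
10 XOR 11 = 1
Nim-value of the tree = 1

1


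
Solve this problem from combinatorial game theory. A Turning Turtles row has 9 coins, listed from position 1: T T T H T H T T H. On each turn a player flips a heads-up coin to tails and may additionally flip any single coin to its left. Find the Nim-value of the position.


Coins: T T T H T H T T H
Key fact: a single head at position k behaves exactly like a Nim heap of size k (turning it to T and optionally flipping a coin at j < k corresponds to moving the heap from k to j, or to 0), and heads combine as a disjunctive sum (two heads at the same place would cancel, matching j XOR j = 0). So the Nim-value is the XOR of the 1-indexed positions of the heads.
Face-up positions (1-indexed): [4, 6, 9]
XOR 0 with 4: 0 XOR 4 = 4
XOR 4 with 6: 4 XOR 6 = 2
XOR 2 with 9: 2 XOR 9 = 11
Nim-value = 11

11


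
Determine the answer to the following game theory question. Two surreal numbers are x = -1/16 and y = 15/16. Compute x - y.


x = -1/16, y = 15/16
Converting to common denominator: 16
x = -1/16, y = 15/16
x - y = -1/16 - 15/16 = -1

-1


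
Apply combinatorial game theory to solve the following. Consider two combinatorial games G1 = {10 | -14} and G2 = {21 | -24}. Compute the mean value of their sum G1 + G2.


G1 = {10 | -14}, G2 = {21 | -24}
Each is a switch {a | b} with numbers a > b; its mean value is (a + b)/2, and mean value is additive over game sums: m(G1 + G2) = m(G1) + m(G2).
Mean of G1 = (10 + (-14))/2 = -4/2 = -2
Mean of G2 = (21 + (-24))/2 = -3/2 = -3/2
Mean of G1 + G2 = -2 + -3/2 = -7/2

-7/2


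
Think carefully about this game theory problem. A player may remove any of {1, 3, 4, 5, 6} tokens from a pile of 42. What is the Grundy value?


The subtraction set is S = {1, 3, 4, 5, 6}.
G(k) = mex{ G(k - s) : s in S, s <= k }. We compute iteratively: G(0) = 0.
G(1) = mex({0}) = 1
G(2) = mex({1}) = 0
G(3) = mex({0}) = 1
G(4) = mex({0, 1}) = 2
G(5) = mex({0, 1, 2}) = 3
G(6) = mex({0, 1, 3}) = 2
G(7) = mex({0, 1, 2}) = 3
G(8) = mex({0, 1, 2, 3}) = 4
G(9) = mex({1, 2, 3, 4}) = 0
G(10) = mex({0, 2, 3}) = 1
G(11) = mex({1, 2, 3, 4}) = 0
G(12) = mex({0, 2, 3, 4}) = 1
G(13) = mex({0, 1, 3, 4}) = 2
G(14) = mex({0, 1, 2, 4}) = 3
Observe that G(9)..G(14) = 0, 1, 0, 1, 2, 3 repeats G(0)..G(5) = 0, 1, 0, 1, 2, 3.
For k >= max(S) = 6, G(k) is determined by the previous 6 values G(k-6)..G(k-1); a window of 6 consecutive values has recurred shifted by 9, so by induction G(k + 9) = G(k) for all k >= 0: the sequence is periodic from the start with period 9.
One period: G(0..8) = 0, 1, 0, 1, 2, 3, 2, 3, 4.
42 mod 9 = 6, so G(42) = G(6) = 2.

2
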